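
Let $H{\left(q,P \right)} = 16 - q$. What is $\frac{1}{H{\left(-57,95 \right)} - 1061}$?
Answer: $- \frac{1}{988} \approx -0.0010121$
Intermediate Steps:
$\frac{1}{H{\left(-57,95 \right)} - 1061} = \frac{1}{\left(16 - -57\right) - 1061} = \frac{1}{\left(16 + 57\right) - 1061} = \frac{1}{73 - 1061} = \frac{1}{-988} = - \frac{1}{988}$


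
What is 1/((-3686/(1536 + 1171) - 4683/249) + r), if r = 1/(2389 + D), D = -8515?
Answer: -1376395806/27760591871 ≈ -0.049581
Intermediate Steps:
r = -1/6126 (r = 1/(2389 - 8515) = 1/(-6126) = -1/6126 ≈ -0.00016324)
1/((-3686/(1536 + 1171) - 4683/249) + r) = 1/((-3686/(1536 + 1171) - 4683/249) - 1/6126) = 1/((-3686/2707 - 4683*1/249) - 1/6126) = 1/((-3686*1/2707 - 1561/83) - 1/6126) = 1/((-3686/2707 - 1561/83) - 1/6126) = 1/(-4531565/224681 - 1/6126) = 1/(-27760591871/1376395806) = -1376395806/27760591871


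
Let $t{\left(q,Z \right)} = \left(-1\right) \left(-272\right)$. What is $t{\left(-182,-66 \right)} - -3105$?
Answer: $3377$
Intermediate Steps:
$t{\left(q,Z \right)} = 272$
$t{\left(-182,-66 \right)} - -3105 = 272 - -3105 = 272 + 3105 = 3377$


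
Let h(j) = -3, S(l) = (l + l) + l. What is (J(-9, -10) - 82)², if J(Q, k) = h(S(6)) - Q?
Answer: 5776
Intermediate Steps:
S(l) = 3*l (S(l) = 2*l + l = 3*l)
J(Q, k) = -3 - Q
(J(-9, -10) - 82)² = ((-3 - 1*(-9)) - 82)² = ((-3 + 9) - 82)² = (6 - 82)² = (-76)² = 5776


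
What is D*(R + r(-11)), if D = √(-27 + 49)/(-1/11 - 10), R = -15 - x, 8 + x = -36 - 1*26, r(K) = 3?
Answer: -638*√22/111 ≈ -26.959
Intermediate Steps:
x = -70 (x = -8 + (-36 - 1*26) = -8 + (-36 - 26) = -8 - 62 = -70)
R = 55 (R = -15 - 1*(-70) = -15 + 70 = 55)
D = -11*√22/111 (D = √22/(-1*1/11 - 10) = √22/(-1/11 - 10) = √22/(-111/11) = √22*(-11/111) = -11*√22/111 ≈ -0.46482)
D*(R + r(-11)) = (-11*√22/111)*(55 + 3) = -11*√22/111*58 = -638*√22/111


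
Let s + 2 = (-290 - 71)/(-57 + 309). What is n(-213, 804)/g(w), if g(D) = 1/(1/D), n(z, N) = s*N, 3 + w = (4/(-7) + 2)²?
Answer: 405685/141 ≈ 2877.2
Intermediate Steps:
s = -865/252 (s = -2 + (-290 - 71)/(-57 + 309) = -2 - 361/252 = -865/252 ≈ -3.4325)
w = -47/49 (w = -3 + (4/(-7) + 2)² = -3 + (4*(-⅐) + 2)² = -3 + (-4/7 + 2)² = -3 + (10/7)² = -3 + 100/49 = -47/49 ≈ -0.95918)
n(z, N) = -865*N/252
g(D) = D
n(-213, 804)/g(w) = (-865/252*804)/(-47/49) = -57955/21*(-49/47) = 405685/141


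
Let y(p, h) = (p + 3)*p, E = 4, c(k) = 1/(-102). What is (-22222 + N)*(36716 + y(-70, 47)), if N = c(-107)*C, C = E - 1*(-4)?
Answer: -15642165452/17 ≈ -9.2013e+8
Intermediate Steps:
c(k) = -1/102
y(p, h) = p*(3 + p) (y(p, h) = (3 + p)*p = p*(3 + p))
C = 8 (C = 4 - 1*(-4) = 4 + 4 = 8)
N = -4/51 (N = -1/102*8 = -4/51 ≈ -0.078431)
(-22222 + N)*(36716 + y(-70, 47)) = (-22222 - 4/51)*(36716 - 70*(3 - 70)) = -1133326*(36716 - 70*(-67))/51 = -1133326*(36716 + 4690)/51 = -1133326/51*41406 = -15642165452/17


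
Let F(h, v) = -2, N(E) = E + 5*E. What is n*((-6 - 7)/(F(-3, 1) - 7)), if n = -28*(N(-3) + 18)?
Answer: 0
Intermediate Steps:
N(E) = 6*E
n = 0 (n = -28*(6*(-3) + 18) = -28*(-18 + 18) = -28*0 = 0)
n*((-6 - 7)/(F(-3, 1) - 7)) = 0*((-6 - 7)/(-2 - 7)) = 0*(-13/(-9)) = 0*(-13*(-⅑)) = 0*(13/9) = 0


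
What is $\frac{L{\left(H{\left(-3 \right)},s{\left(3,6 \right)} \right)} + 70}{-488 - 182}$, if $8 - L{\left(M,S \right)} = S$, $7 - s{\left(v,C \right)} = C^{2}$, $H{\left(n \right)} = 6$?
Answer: $- \frac{107}{670} \approx -0.1597$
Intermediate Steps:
$s{\left(v,C \right)} = 7 - C^{2}$
$L{\left(M,S \right)} = 8 - S$
$\frac{L{\left(H{\left(-3 \right)},s{\left(3,6 \right)} \right)} + 70}{-488 - 182} = \frac{\left(8 - \left(7 - 6^{2}\right)\right) + 70}{-488 - 182} = \frac{\left(8 - \left(7 - 36\right)\right) + 70}{-670} = \left(\left(8 - \left(7 - 36\right)\right) + 70\right) \left(- \frac{1}{670}\right) = \left(\left(8 - -29\right) + 70\right) \left(- \frac{1}{670}\right) = \left(\left(8 + 29\right) + 70\right) \left(- \frac{1}{670}\right) = \left(37 + 70\right) \left(- \frac{1}{670}\right) = 107 \left(- \frac{1}{670}\right) = - \frac{107}{670}$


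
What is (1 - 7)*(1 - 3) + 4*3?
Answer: 24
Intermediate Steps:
(1 - 7)*(1 - 3) + 4*3 = -6*(-2) + 12 = 12 + 12 = 24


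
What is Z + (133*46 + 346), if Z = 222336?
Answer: 228800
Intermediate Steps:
Z + (133*46 + 346) = 222336 + (133*46 + 346) = 222336 + (6118 + 346) = 222336 + 6464 = 228800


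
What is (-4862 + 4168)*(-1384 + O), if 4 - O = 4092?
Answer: 3797568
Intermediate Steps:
O = -4088 (O = 4 - 1*4092 = 4 - 4092 = -4088)
(-4862 + 4168)*(-1384 + O) = (-4862 + 4168)*(-1384 - 4088) = -694*(-5472) = 3797568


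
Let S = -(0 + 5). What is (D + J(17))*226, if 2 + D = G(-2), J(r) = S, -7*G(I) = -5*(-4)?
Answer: -15594/7 ≈ -2227.7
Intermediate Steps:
G(I) = -20/7 (G(I) = -(-5)*(-4)/7 = -1/7*20 = -20/7)
S = -5 (S = -1*5 = -5)
J(r) = -5
D = -34/7 (D = -2 - 20/7 = -34/7 ≈ -4.8571)
(D + J(17))*226 = (-34/7 - 5)*226 = -69/7*226 = -15594/7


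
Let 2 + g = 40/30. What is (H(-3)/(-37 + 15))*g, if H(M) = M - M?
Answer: 0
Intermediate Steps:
H(M) = 0
g = -2/3 (g = -2 + 40/30 = -2 + 40*(1/30) = -2 + 4/3 = -2/3 ≈ -0.66667)
(H(-3)/(-37 + 15))*g = (0/(-37 + 15))*(-2/3) = (0/(-22))*(-2/3) = (0*(-1/22))*(-2/3) = 0*(-2/3) = 0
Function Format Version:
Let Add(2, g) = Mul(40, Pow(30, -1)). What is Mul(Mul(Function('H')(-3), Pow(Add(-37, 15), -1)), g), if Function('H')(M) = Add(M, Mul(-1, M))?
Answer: 0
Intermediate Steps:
Function('H')(M) = 0
g = Rational(-2, 3) (g = Add(-2, Mul(40, Pow(30, -1))) = Add(-2, Mul(40, Rational(1, 30))) = Add(-2, Rational(4, 3)) = Rational(-2, 3) ≈ -0.66667)
Mul(Mul(Function('H')(-3), Pow(Add(-37, 15), -1)), g) = Mul(Mul(0, Pow(Add(-37, 15), -1)), Rational(-2, 3)) = Mul(Mul(0, Pow(-22, -1)), Rational(-2, 3)) = Mul(Mul(0, Rational(-1, 22)), Rational(-2, 3)) = Mul(0, Rational(-2, 3)) = 0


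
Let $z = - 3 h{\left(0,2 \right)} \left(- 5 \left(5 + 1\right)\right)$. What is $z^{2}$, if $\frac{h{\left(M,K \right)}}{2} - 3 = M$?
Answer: $291600$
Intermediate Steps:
$h{\left(M,K \right)} = 6 + 2 M$
$z = 540$ ($z = - 3 \left(6 + 2 \cdot 0\right) \left(- 5 \left(5 + 1\right)\right) = - 3 \left(6 + 0\right) \left(\left(-5\right) 6\right) = \left(-3\right) 6 \left(-30\right) = \left(-18\right) \left(-30\right) = 540$)
$z^{2} = 540^{2} = 291600$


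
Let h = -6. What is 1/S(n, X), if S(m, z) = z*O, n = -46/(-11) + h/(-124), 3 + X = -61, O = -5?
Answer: 1/320 ≈ 0.0031250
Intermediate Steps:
X = -64 (X = -3 - 61 = -64)
n = 2885/682 (n = -46/(-11) - 6/(-124) = -46*(-1/11) - 6*(-1/124) = 46/11 + 3/62 = 2885/682 ≈ 4.2302)
S(m, z) = -5*z (S(m, z) = z*(-5) = -5*z)
1/S(n, X) = 1/(-5*(-64)) = 1/320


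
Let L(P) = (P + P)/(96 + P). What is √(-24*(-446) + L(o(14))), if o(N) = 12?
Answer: √96338/3 ≈ 103.46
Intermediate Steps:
L(P) = 2*P/(96 + P) (L(P) = (2*P)/(96 + P) = 2*P/(96 + P))
√(-24*(-446) + L(o(14))) = √(-24*(-446) + 2*12/(96 + 12)) = √(10704 + 2*12/108) = √(10704 + 2*12*(1/108)) = √(10704 + 2/9) = √(96338/9) = √96338/3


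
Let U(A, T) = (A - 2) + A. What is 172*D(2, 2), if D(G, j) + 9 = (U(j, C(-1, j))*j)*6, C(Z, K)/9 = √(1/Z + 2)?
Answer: 2580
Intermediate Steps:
C(Z, K) = 9*√(2 + 1/Z) (C(Z, K) = 9*√(1/Z + 2) = 9*√(2 + 1/Z))
U(A, T) = -2 + 2*A (U(A, T) = (-2 + A) + A = -2 + 2*A)
D(G, j) = -9 + 6*j*(-2 + 2*j) (D(G, j) = -9 + ((-2 + 2*j)*j)*6 = -9 + (j*(-2 + 2*j))*6 = -9 + 6*j*(-2 + 2*j))
172*D(2, 2) = 172*(-9 + 12*2*(-1 + 2)) = 172*(-9 + 12*2*1) = 172*(-9 + 24) = 172*15 = 2580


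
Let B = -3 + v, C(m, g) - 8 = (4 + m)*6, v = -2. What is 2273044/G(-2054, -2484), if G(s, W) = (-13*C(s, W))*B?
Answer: -568261/199745 ≈ -2.8449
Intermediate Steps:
C(m, g) = 32 + 6*m (C(m, g) = 8 + (4 + m)*6 = 8 + (24 + 6*m) = 32 + 6*m)
B = -5 (B = -3 - 2 = -5)
G(s, W) = 2080 + 390*s (G(s, W) = -13*(32 + 6*s)*(-5) = (-416 - 78*s)*(-5) = 2080 + 390*s)
2273044/G(-2054, -2484) = 2273044/(2080 + 390*(-2054)) = 2273044/(2080 - 801060) = 2273044/(-798980) = 2273044*(-1/798980) = -568261/199745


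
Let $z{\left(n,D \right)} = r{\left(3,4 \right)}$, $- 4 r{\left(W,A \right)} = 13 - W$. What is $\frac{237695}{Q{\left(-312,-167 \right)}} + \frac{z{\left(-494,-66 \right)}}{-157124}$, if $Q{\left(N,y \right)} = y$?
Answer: $- \frac{74695177525}{52479416} \approx -1423.3$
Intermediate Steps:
$r{\left(W,A \right)} = - \frac{13}{4} + \frac{W}{4}$ ($r{\left(W,A \right)} = - \frac{13 - W}{4} = - \frac{13}{4} + \frac{W}{4}$)
$z{\left(n,D \right)} = - \frac{5}{2}$ ($z{\left(n,D \right)} = - \frac{13}{4} + \frac{1}{4} \cdot 3 = - \frac{13}{4} + \frac{3}{4} = - \frac{5}{2}$)
$\frac{237695}{Q{\left(-312,-167 \right)}} + \frac{z{\left(-494,-66 \right)}}{-157124} = \frac{237695}{-167} - \frac{5}{2 \left(-157124\right)} = 237695 \left(- \frac{1}{167}\right) - - \frac{5}{314248} = - \frac{237695}{167} + \frac{5}{314248} = - \frac{74695177525}{52479416}$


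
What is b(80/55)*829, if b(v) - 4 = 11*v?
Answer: 16580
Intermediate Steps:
b(v) = 4 + 11*v
b(80/55)*829 = (4 + 11*(80/55))*829 = (4 + 11*(80*(1/55)))*829 = (4 + 11*(16/11))*829 = (4 + 16)*829 = 20*829 = 16580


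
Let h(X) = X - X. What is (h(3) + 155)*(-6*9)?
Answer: -8370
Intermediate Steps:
h(X) = 0
(h(3) + 155)*(-6*9) = (0 + 155)*(-6*9) = 155*(-54) = -8370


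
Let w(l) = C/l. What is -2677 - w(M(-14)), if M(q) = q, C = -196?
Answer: -2691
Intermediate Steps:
w(l) = -196/l
-2677 - w(M(-14)) = -2677 - (-196)/(-14) = -2677 - (-196)*(-1)/14 = -2677 - 1*14 = -2677 - 14 = -2691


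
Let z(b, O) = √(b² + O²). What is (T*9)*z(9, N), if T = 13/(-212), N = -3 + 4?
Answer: -117*√82/212 ≈ -4.9976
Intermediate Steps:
N = 1
T = -13/212 (T = 13*(-1/212) = -13/212 ≈ -0.061321)
z(b, O) = √(O² + b²)
(T*9)*z(9, N) = (-13/212*9)*√(1² + 9²) = -117*√(1 + 81)/212 = -117*√82/212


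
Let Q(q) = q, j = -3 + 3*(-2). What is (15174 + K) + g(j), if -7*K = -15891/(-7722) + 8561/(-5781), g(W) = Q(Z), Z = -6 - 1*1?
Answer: 526605782581/34720686 ≈ 15167.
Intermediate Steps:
Z = -7 (Z = -6 - 1 = -7)
j = -9 (j = -3 - 6 = -9)
g(W) = -7
K = -2861981/34720686 (K = -(-15891/(-7722) + 8561/(-5781))/7 = -(-15891*(-1/7722) + 8561*(-1/5781))/7 = -(5297/2574 - 8561/5781)/7 = -1/7*2861981/4960098 = -2861981/34720686 ≈ -0.082429)
(15174 + K) + g(j) = (15174 - 2861981/34720686) - 7 = 526848827383/34720686 - 7 = 526605782581/34720686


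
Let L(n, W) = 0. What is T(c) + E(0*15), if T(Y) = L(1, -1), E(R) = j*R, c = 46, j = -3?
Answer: 0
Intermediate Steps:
E(R) = -3*R
T(Y) = 0
T(c) + E(0*15) = 0 - 0*15 = 0 - 3*0 = 0 + 0 = 0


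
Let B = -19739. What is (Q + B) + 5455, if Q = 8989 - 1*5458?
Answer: -10753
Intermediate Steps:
Q = 3531 (Q = 8989 - 5458 = 3531)
(Q + B) + 5455 = (3531 - 19739) + 5455 = -16208 + 5455 = -10753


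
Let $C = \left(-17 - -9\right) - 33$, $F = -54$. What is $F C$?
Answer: $2214$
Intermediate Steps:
$C = -41$ ($C = \left(-17 + 9\right) - 33 = -8 - 33 = -41$)
$F C = \left(-54\right) \left(-41\right) = 2214$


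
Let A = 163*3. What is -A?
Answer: -489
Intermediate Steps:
A = 489
-A = -1*489 = -489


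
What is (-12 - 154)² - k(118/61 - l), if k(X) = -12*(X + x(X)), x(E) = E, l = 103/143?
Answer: 240625172/8723 ≈ 27585.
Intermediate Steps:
l = 103/143 (l = 103*(1/143) = 103/143 ≈ 0.72028)
k(X) = -24*X (k(X) = -12*(X + X) = -24*X)
(-12 - 154)² - k(118/61 - l) = (-12 - 154)² - (-24)*(118/61 - 1*103/143) = (-166)² - (-24)*(118*(1/61) - 103/143) = 27556 - (-24)*(118/61 - 103/143) = 27556 - (-24)*10591/8723 = 27556 - 1*(-254184/8723) = 27556 + 254184/8723 = 240625172/8723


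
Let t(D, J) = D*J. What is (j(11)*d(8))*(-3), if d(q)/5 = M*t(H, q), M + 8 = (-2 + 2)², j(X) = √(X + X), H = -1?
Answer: -960*√22 ≈ -4502.8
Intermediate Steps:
j(X) = √2*√X (j(X) = √(2*X) = √2*√X)
M = -8 (M = -8 + (-2 + 2)² = -8 + 0² = -8 + 0 = -8)
d(q) = 40*q (d(q) = 5*(-(-8)*q) = 5*(8*q) = 40*q)
(j(11)*d(8))*(-3) = ((√2*√11)*(40*8))*(-3) = (√22*320)*(-3) = (320*√22)*(-3) = -960*√22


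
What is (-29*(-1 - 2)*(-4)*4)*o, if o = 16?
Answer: -22272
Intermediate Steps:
(-29*(-1 - 2)*(-4)*4)*o = -29*(-1 - 2)*(-4)*4*16 = -29*(-3*(-4))*4*16 = -348*4*16 = -29*48*16 = -1392*16 = -22272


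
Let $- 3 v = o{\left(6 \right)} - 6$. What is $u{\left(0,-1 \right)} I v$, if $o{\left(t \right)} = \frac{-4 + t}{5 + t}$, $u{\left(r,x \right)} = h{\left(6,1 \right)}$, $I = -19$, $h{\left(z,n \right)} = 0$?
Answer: $0$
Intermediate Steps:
$u{\left(r,x \right)} = 0$
$o{\left(t \right)} = \frac{-4 + t}{5 + t}$
$v = \frac{64}{33}$ ($v = - \frac{\frac{-4 + 6}{5 + 6} - 6}{3} = - \frac{\frac{1}{11} \cdot 2 - 6}{3} = - \frac{\frac{2}{11} - 6}{3} = \left(- \frac{1}{3}\right) \left(- \frac{64}{11}\right) = \frac{64}{33} \approx 1.9394$)
$u{\left(0,-1 \right)} I v = 0 \left(-19\right) \frac{64}{33} = 0 \cdot \frac{64}{33} = 0$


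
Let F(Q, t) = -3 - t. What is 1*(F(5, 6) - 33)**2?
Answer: 1764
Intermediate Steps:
1*(F(5, 6) - 33)**2 = 1*((-3 - 1*6) - 33)**2 = 1*((-3 - 6) - 33)**2 = 1*(-9 - 33)**2 = 1*(-42)**2 = 1*1764 = 1764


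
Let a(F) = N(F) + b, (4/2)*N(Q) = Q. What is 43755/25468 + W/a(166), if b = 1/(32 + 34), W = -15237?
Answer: -25371956811/139539172 ≈ -181.83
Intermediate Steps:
N(Q) = Q/2
b = 1/66 ≈ 0.015152
a(F) = 1/66 + F/2 (a(F) = F/2 + 1/66 = 1/66 + F/2)
43755/25468 + W/a(166) = 43755/25468 - 15237/(1/66 + (1/2)*166) = 43755*(1/25468) - 15237/(1/66 + 83) = 43755/25468 - 15237/5479/66 = 43755/25468 - 15237*66/5479 = 43755/25468 - 1005642/5479 = -25371956811/139539172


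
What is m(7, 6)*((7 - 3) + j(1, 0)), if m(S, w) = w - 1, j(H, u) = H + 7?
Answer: 60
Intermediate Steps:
j(H, u) = 7 + H
m(S, w) = -1 + w
m(7, 6)*((7 - 3) + j(1, 0)) = (-1 + 6)*((7 - 3) + (7 + 1)) = 5*(4 + 8) = 5*12 = 60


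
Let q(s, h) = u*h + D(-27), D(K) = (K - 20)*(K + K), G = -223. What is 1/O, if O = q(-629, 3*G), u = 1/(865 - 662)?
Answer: 203/514545 ≈ 0.00039452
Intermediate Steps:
D(K) = 2*K*(-20 + K) (D(K) = (-20 + K)*(2*K) = 2*K*(-20 + K))
u = 1/203 ≈ 0.0049261
q(s, h) = 2538 + h/203 (q(s, h) = h/203 + 2*(-27)*(-20 - 27) = h/203 + 2*(-27)*(-47) = h/203 + 2538 = 2538 + h/203)
O = 514545/203 (O = 2538 + (3*(-223))/203 = 2538 + (1/203)*(-669) = 2538 - 669/203 = 514545/203 ≈ 2534.7)
1/O = 1/(514545/203) = 203/514545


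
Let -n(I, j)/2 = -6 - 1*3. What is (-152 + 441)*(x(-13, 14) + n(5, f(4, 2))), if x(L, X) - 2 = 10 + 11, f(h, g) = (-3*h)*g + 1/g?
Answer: 11849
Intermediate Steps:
f(h, g) = 1/g - 3*g*h (f(h, g) = -3*g*h + 1/g = 1/g - 3*g*h)
n(I, j) = 18 (n(I, j) = -2*(-6 - 1*3) = -2*(-6 - 3) = -2*(-9) = 18)
x(L, X) = 23 (x(L, X) = 2 + (10 + 11) = 2 + 21 = 23)
(-152 + 441)*(x(-13, 14) + n(5, f(4, 2))) = (-152 + 441)*(23 + 18) = 289*41 = 11849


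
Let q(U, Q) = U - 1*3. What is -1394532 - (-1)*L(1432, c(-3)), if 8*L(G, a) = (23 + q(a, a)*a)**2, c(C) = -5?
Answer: -11152287/8 ≈ -1.3940e+6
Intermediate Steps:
q(U, Q) = -3 + U (q(U, Q) = U - 3 = -3 + U)
L(G, a) = (23 + a*(-3 + a))**2/8 (L(G, a) = (23 + (-3 + a)*a)**2/8 = (23 + a*(-3 + a))**2/8)
-1394532 - (-1)*L(1432, c(-3)) = -1394532 - (-1)*(23 - 5*(-3 - 5))**2/8 = -1394532 - (-1)*(23 - 5*(-8))**2/8 = -1394532 - (-1)*(23 + 40)**2/8 = -1394532 - (-1)*(1/8)*63**2 = -1394532 - (-1)*(1/8)*3969 = -1394532 - (-1)*3969/8 = -1394532 - 1*(-3969/8) = -1394532 + 3969/8 = -11152287/8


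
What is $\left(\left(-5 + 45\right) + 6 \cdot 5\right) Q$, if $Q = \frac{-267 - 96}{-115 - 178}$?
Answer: $\frac{25410}{293} \approx 86.724$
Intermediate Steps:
$Q = \frac{363}{293}$ ($Q = - \frac{363}{-293} = \left(-363\right) \left(- \frac{1}{293}\right) = \frac{363}{293} \approx 1.2389$)
$\left(\left(-5 + 45\right) + 6 \cdot 5\right) Q = \left(\left(-5 + 45\right) + 6 \cdot 5\right) \frac{363}{293} = \left(40 + 30\right) \frac{363}{293} = 70 \cdot \frac{363}{293} = \frac{25410}{293}$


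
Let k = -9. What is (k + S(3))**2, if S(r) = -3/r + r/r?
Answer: 81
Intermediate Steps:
S(r) = 1 - 3/r (S(r) = -3/r + 1 = 1 - 3/r)
(k + S(3))**2 = (-9 + (-3 + 3)/3)**2 = (-9 + (1/3)*0)**2 = (-9 + 0)**2 = (-9)**2 = 81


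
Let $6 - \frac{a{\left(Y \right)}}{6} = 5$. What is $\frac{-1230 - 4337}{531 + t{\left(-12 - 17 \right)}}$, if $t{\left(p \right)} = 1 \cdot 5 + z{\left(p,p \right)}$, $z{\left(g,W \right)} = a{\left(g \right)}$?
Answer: $- \frac{5567}{542} \approx -10.271$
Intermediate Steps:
$a{\left(Y \right)} = 6$ ($a{\left(Y \right)} = 36 - 30 = 6$)
$z{\left(g,W \right)} = 6$
$t{\left(p \right)} = 11$ ($t{\left(p \right)} = 1 \cdot 5 + 6 = 5 + 6 = 11$)
$\frac{-1230 - 4337}{531 + t{\left(-12 - 17 \right)}} = \frac{-1230 - 4337}{531 + 11} = - \frac{5567}{542}$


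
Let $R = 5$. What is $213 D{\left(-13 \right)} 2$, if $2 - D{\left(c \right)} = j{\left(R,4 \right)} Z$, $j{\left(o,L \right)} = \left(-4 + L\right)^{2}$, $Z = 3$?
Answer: $852$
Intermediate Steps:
$D{\left(c \right)} = 2$ ($D{\left(c \right)} = 2 - \left(-4 + 4\right)^{2} \cdot 3 = 2 - 0^{2} \cdot 3 = 2 - 0 \cdot 3 = 2 - 0 = 2 + 0 = 2$)
$213 D{\left(-13 \right)} 2 = 213 \cdot 2 \cdot 2 = 426 \cdot 2 = 852$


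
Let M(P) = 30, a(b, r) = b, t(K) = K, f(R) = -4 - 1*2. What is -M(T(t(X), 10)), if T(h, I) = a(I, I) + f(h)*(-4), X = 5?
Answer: -30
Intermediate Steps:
f(R) = -6 (f(R) = -4 - 2 = -6)
T(h, I) = 24 + I (T(h, I) = I - 6*(-4) = I + 24 = 24 + I)
-M(T(t(X), 10)) = -1*30 = -30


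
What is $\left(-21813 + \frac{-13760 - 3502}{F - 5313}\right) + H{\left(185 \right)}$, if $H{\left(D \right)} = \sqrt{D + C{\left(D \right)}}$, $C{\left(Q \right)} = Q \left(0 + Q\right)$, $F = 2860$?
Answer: $- \frac{53490027}{2453} + \sqrt{34410} \approx -21620.0$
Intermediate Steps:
$C{\left(Q \right)} = Q^{2}$ ($C{\left(Q \right)} = Q Q = Q^{2}$)
$H{\left(D \right)} = \sqrt{D + D^{2}}$
$\left(-21813 + \frac{-13760 - 3502}{F - 5313}\right) + H{\left(185 \right)} = \left(-21813 + \frac{-13760 - 3502}{2860 - 5313}\right) + \sqrt{185 \left(1 + 185\right)} = \left(-21813 - \frac{17262}{-2453}\right) + \sqrt{185 \cdot 186} = \left(-21813 - - \frac{17262}{2453}\right) + \sqrt{34410} = \left(-21813 + \frac{17262}{2453}\right) + \sqrt{34410} = - \frac{53490027}{2453} + \sqrt{34410}$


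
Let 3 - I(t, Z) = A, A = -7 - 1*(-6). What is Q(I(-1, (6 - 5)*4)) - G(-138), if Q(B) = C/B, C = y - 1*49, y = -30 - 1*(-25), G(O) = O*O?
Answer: -38115/2 ≈ -19058.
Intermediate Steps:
G(O) = O**2
y = -5 (y = -30 + 25 = -5)
A = -1 (A = -7 + 6 = -1)
I(t, Z) = 4 (I(t, Z) = 3 - 1*(-1) = 3 + 1 = 4)
C = -54 (C = -5 - 1*49 = -5 - 49 = -54)
Q(B) = -54/B
Q(I(-1, (6 - 5)*4)) - G(-138) = -54/4 - 1*(-138)**2 = -54*1/4 - 1*19044 = -27/2 - 19044 = -38115/2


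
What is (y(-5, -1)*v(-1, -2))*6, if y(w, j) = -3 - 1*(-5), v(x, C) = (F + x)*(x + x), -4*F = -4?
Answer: 0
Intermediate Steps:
F = 1 (F = -¼*(-4) = 1)
v(x, C) = 2*x*(1 + x) (v(x, C) = (1 + x)*(x + x) = (1 + x)*(2*x) = 2*x*(1 + x))
y(w, j) = 2 (y(w, j) = -3 + 5 = 2)
(y(-5, -1)*v(-1, -2))*6 = (2*(2*(-1)*(1 - 1)))*6 = (2*(2*(-1)*0))*6 = (2*0)*6 = 0*6 = 0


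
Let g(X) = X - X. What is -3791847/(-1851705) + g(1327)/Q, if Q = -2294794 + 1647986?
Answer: 1263949/617235 ≈ 2.0478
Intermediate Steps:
g(X) = 0
Q = -646808
-3791847/(-1851705) + g(1327)/Q = -3791847/(-1851705) + 0/(-646808) = -3791847*(-1/1851705) + 0*(-1/646808) = 1263949/617235 + 0 = 1263949/617235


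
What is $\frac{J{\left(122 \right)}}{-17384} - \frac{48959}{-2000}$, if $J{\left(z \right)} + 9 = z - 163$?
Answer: $\frac{106400407}{4346000} \approx 24.482$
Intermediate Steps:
$J{\left(z \right)} = -172 + z$ ($J{\left(z \right)} = -9 + \left(z - 163\right) = -9 + \left(-163 + z\right) = -172 + z$)
$\frac{J{\left(122 \right)}}{-17384} - \frac{48959}{-2000} = \frac{-172 + 122}{-17384} - \frac{48959}{-2000} = \left(-50\right) \left(- \frac{1}{17384}\right) - - \frac{48959}{2000} = \frac{25}{8692} + \frac{48959}{2000} = \frac{106400407}{4346000}$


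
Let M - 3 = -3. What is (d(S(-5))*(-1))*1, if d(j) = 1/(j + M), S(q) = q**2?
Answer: -1/25 ≈ -0.040000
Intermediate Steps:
M = 0 (M = 3 - 3 = 0)
d(j) = 1/j (d(j) = 1/(j + 0) = 1/j)
(d(S(-5))*(-1))*1 = (-1/(-5)**2)*1 = (-1/25)*1 = ((1/25)*(-1))*1 = -1/25*1 = -1/25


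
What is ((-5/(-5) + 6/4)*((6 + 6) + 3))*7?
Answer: 525/2 ≈ 262.50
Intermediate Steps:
((-5/(-5) + 6/4)*((6 + 6) + 3))*7 = ((-5*(-⅕) + 6*(¼))*(12 + 3))*7 = ((1 + 3/2)*15)*7 = ((5/2)*15)*7 = (75/2)*7 = 525/2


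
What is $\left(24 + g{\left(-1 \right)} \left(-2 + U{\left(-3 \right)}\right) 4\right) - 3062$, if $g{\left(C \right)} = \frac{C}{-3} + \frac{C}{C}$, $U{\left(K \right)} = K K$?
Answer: $- \frac{9002}{3} \approx -3000.7$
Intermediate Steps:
$U{\left(K \right)} = K^{2}$
$g{\left(C \right)} = 1 - \frac{C}{3}$ ($g{\left(C \right)} = C \left(- \frac{1}{3}\right) + 1 = - \frac{C}{3} + 1 = 1 - \frac{C}{3}$)
$\left(24 + g{\left(-1 \right)} \left(-2 + U{\left(-3 \right)}\right) 4\right) - 3062 = \left(24 + \left(1 - - \frac{1}{3}\right) \left(-2 + \left(-3\right)^{2}\right) 4\right) - 3062 = \left(24 + \left(1 + \frac{1}{3}\right) \left(-2 + 9\right) 4\right) - 3062 = \left(24 + \frac{4 \cdot 7 \cdot 4}{3}\right) - 3062 = \left(24 + \frac{4}{3} \cdot 28\right) - 3062 = \left(24 + \frac{112}{3}\right) - 3062 = \frac{184}{3} - 3062 = - \frac{9002}{3}$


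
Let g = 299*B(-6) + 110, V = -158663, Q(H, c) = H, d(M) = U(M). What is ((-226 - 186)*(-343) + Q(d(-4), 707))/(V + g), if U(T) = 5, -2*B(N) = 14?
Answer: -141321/160646 ≈ -0.87970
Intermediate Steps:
B(N) = -7 (B(N) = -½*14 = -7)
d(M) = 5
g = -1983 (g = 299*(-7) + 110 = -2093 + 110 = -1983)
((-226 - 186)*(-343) + Q(d(-4), 707))/(V + g) = ((-226 - 186)*(-343) + 5)/(-158663 - 1983) = (-412*(-343) + 5)/(-160646) = (141316 + 5)*(-1/160646) = 141321*(-1/160646) = -141321/160646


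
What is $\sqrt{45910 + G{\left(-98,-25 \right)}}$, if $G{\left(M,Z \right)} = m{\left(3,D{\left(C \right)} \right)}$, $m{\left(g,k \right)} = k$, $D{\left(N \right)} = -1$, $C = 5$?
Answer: $3 \sqrt{5101} \approx 214.26$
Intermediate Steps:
$G{\left(M,Z \right)} = -1$
$\sqrt{45910 + G{\left(-98,-25 \right)}} = \sqrt{45910 - 1} = \sqrt{45909} = 3 \sqrt{5101}$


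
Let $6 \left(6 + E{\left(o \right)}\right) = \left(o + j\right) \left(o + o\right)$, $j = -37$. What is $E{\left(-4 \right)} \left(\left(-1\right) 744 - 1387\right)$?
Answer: $- \frac{311126}{3} \approx -1.0371 \cdot 10^{5}$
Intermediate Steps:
$E{\left(o \right)} = -6 + \frac{o \left(-37 + o\right)}{3}$ ($E{\left(o \right)} = -6 + \frac{\left(o - 37\right) \left(o + o\right)}{6} = -6 + \frac{\left(-37 + o\right) 2 o}{6} = -6 + \frac{2 o \left(-37 + o\right)}{6} = -6 + \frac{o \left(-37 + o\right)}{3}$)
$E{\left(-4 \right)} \left(\left(-1\right) 744 - 1387\right) = \left(-6 - - \frac{148}{3} + \frac{\left(-4\right)^{2}}{3}\right) \left(\left(-1\right) 744 - 1387\right) = \left(-6 + \frac{148}{3} + \frac{1}{3} \cdot 16\right) \left(-744 - 1387\right) = \left(-6 + \frac{148}{3} + \frac{16}{3}\right) \left(-2131\right) = \frac{146}{3} \left(-2131\right) = - \frac{311126}{3}$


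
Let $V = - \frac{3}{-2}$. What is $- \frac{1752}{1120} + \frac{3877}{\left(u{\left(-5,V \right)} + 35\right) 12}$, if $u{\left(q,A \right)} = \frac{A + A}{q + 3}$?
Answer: $\frac{227371}{28140} \approx 8.08$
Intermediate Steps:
$V = \frac{3}{2}$ ($V = \left(-3\right) \left(- \frac{1}{2}\right) = \frac{3}{2} \approx 1.5$)
$u{\left(q,A \right)} = \frac{2 A}{3 + q}$
$- \frac{1752}{1120} + \frac{3877}{\left(u{\left(-5,V \right)} + 35\right) 12} = - \frac{1752}{1120} + \frac{3877}{\left(2 \cdot \frac{3}{2} \frac{1}{3 - 5} + 35\right) 12} = \left(-1752\right) \frac{1}{1120} + \frac{3877}{\left(2 \cdot \frac{3}{2} \frac{1}{-2} + 35\right) 12} = - \frac{219}{140} + \frac{3877}{\left(2 \cdot \frac{3}{2} \left(- \frac{1}{2}\right) + 35\right) 12} = - \frac{219}{140} + \frac{3877}{\left(- \frac{3}{2} + 35\right) 12} = - \frac{219}{140} + \frac{3877}{\frac{67}{2} \cdot 12} = - \frac{219}{140} + \frac{3877}{402} = \frac{227371}{28140}$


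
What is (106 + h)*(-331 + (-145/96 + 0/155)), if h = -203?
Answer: 3096337/96 ≈ 32254.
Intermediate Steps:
(106 + h)*(-331 + (-145/96 + 0/155)) = (106 - 203)*(-331 + (-145/96 + 0/155)) = -97*(-331 + (-145*1/96 + 0*(1/155))) = -97*(-331 + (-145/96 + 0)) = -97*(-331 - 145/96) = -97*(-31921/96) = 3096337/96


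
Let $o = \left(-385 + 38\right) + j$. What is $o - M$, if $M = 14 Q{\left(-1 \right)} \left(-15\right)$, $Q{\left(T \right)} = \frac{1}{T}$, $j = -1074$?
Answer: $-1631$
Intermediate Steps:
$M = 210$ ($M = \frac{14}{-1} \left(-15\right) = 14 \left(-1\right) \left(-15\right) = \left(-14\right) \left(-15\right) = 210$)
$o = -1421$ ($o = \left(-385 + 38\right) - 1074 = -347 - 1074 = -1421$)
$o - M = -1421 - 210 = -1631$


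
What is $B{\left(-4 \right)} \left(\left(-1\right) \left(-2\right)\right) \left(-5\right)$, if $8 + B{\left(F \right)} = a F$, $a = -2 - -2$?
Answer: $80$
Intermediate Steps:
$a = 0$ ($a = -2 + 2 = 0$)
$B{\left(F \right)} = -8$ ($B{\left(F \right)} = -8 + 0 F = -8 + 0 = -8$)
$B{\left(-4 \right)} \left(\left(-1\right) \left(-2\right)\right) \left(-5\right) = - 8 \left(\left(-1\right) \left(-2\right)\right) \left(-5\right) = \left(-8\right) 2 \left(-5\right) = \left(-16\right) \left(-5\right) = 80$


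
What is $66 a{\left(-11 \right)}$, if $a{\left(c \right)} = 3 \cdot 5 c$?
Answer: $-10890$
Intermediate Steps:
$a{\left(c \right)} = 15 c$
$66 a{\left(-11 \right)} = 66 \cdot 15 \left(-11\right) = 66 \left(-165\right) = -10890$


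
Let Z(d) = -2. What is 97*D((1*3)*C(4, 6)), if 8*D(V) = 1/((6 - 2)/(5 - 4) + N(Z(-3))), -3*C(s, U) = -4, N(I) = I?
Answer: 97/16 ≈ 6.0625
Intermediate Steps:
C(s, U) = 4/3 (C(s, U) = -1/3*(-4) = 4/3)
D(V) = 1/16 (D(V) = 1/(8*((6 - 2)/(5 - 4) - 2)) = 1/(8*(4/1 - 2)) = 1/(8*(4*1 - 2)) = 1/(8*(4 - 2)) = (1/8)/2 = (1/8)*(1/2) = 1/16)
97*D((1*3)*C(4, 6)) = 97*(1/16) = 97/16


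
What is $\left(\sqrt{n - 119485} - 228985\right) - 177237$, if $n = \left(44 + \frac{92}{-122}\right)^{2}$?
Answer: $-406222 + \frac{i \sqrt{437644641}}{61} \approx -4.0622 \cdot 10^{5} + 342.95 i$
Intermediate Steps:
$n = \frac{6959044}{3721}$ ($n = \left(44 + 92 \left(- \frac{1}{122}\right)\right)^{2} = \left(44 - \frac{46}{61}\right)^{2} = \left(\frac{2638}{61}\right)^{2} = \frac{6959044}{3721} \approx 1870.2$)
$\left(\sqrt{n - 119485} - 228985\right) - 177237 = \left(\sqrt{\frac{6959044}{3721} - 119485} - 228985\right) - 177237 = \left(\sqrt{- \frac{437644641}{3721}} - 228985\right) - 177237 = \left(\frac{i \sqrt{437644641}}{61} - 228985\right) - 177237 = \left(-228985 + \frac{i \sqrt{437644641}}{61}\right) - 177237 = -406222 + \frac{i \sqrt{437644641}}{61}$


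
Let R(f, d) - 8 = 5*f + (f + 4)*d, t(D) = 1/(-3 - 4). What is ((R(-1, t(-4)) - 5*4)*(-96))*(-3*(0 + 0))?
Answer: 0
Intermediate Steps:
t(D) = -1/7 (t(D) = 1/(-7) = -1/7)
R(f, d) = 8 + 5*f + d*(4 + f) (R(f, d) = 8 + (5*f + (f + 4)*d) = 8 + (5*f + (4 + f)*d) = 8 + (5*f + d*(4 + f)) = 8 + 5*f + d*(4 + f))
((R(-1, t(-4)) - 5*4)*(-96))*(-3*(0 + 0)) = (((8 + 4*(-1/7) + 5*(-1) - 1/7*(-1)) - 5*4)*(-96))*(-3*(0 + 0)) = (((8 - 4/7 - 5 + 1/7) - 20)*(-96))*(-3*0) = ((18/7 - 20)*(-96))*0 = -122/7*(-96)*0 = (11712/7)*0 = 0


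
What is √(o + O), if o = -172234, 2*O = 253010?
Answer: 3*I*√5081 ≈ 213.84*I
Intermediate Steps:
O = 126505 (O = (½)*253010 = 126505)
√(o + O) = √(-172234 + 126505) = √(-45729) = 3*I*√5081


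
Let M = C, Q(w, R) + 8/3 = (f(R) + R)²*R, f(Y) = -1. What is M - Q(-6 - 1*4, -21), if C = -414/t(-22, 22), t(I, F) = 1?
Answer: 29258/3 ≈ 9752.7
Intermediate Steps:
Q(w, R) = -8/3 + R*(-1 + R)² (Q(w, R) = -8/3 + (-1 + R)²*R = -8/3 + R*(-1 + R)²)
C = -414 (C = -414/1 = -414*1 = -414)
M = -414
M - Q(-6 - 1*4, -21) = -414 - (-8/3 - 21*(-1 - 21)²) = -414 - (-8/3 - 21*(-22)²) = -414 - (-8/3 - 21*484) = -414 - (-8/3 - 10164) = -414 - 1*(-30500/3) = -414 + 30500/3 = 29258/3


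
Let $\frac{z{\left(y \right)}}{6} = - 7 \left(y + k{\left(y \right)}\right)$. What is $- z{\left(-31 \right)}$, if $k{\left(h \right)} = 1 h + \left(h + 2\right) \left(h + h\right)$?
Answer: $72912$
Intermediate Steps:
$k{\left(h \right)} = h + 2 h \left(2 + h\right)$ ($k{\left(h \right)} = h + \left(2 + h\right) 2 h = h + 2 h \left(2 + h\right)$)
$z{\left(y \right)} = - 42 y - 42 y \left(5 + 2 y\right)$ ($z{\left(y \right)} = 6 \left(- 7 \left(y + y \left(5 + 2 y\right)\right)\right) = 6 \left(- 7 y - 7 y \left(5 + 2 y\right)\right) = - 42 y - 42 y \left(5 + 2 y\right)$)
$- z{\left(-31 \right)} = - 84 \left(-31\right) \left(-3 - -31\right) = - 84 \left(-31\right) \left(-3 + 31\right) = - 84 \left(-31\right) 28 = \left(-1\right) \left(-72912\right) = 72912$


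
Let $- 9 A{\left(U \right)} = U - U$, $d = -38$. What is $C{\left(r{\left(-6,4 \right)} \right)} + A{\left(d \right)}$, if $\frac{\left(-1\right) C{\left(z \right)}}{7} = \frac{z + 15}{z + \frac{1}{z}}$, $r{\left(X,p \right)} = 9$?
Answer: $- \frac{756}{41} \approx -18.439$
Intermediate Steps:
$C{\left(z \right)} = - \frac{7 \left(15 + z\right)}{z + \frac{1}{z}}$ ($C{\left(z \right)} = - 7 \frac{z + 15}{z + \frac{1}{z}} = - 7 \frac{15 + z}{z + \frac{1}{z}} = - \frac{7 \left(15 + z\right)}{z + \frac{1}{z}}$)
$A{\left(U \right)} = 0$ ($A{\left(U \right)} = - \frac{U - U}{9} = \left(- \frac{1}{9}\right) 0 = 0$)
$C{\left(r{\left(-6,4 \right)} \right)} + A{\left(d \right)} = \left(-7\right) 9 \frac{1}{1 + 9^{2}} \left(15 + 9\right) + 0 = \left(-7\right) 9 \frac{1}{1 + 81} \cdot 24 + 0 = \left(-7\right) 9 \cdot \frac{1}{82} \cdot 24 + 0 = - \frac{756}{41} + 0 = - \frac{756}{41}$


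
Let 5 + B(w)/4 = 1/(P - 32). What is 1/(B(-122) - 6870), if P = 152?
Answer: -30/206699 ≈ -0.00014514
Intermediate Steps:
B(w) = -599/30 (B(w) = -20 + 4/(152 - 32) = -20 + 4/120 = -20 + 4*(1/120) = -20 + 1/30 = -599/30)
1/(B(-122) - 6870) = 1/(-599/30 - 6870) = 1/(-206699/30) = -30/206699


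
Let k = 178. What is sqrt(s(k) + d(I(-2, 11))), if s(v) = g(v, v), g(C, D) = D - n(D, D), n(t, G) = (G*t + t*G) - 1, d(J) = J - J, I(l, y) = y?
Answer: 3*I*sqrt(7021) ≈ 251.37*I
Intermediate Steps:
d(J) = 0
n(t, G) = -1 + 2*G*t (n(t, G) = (G*t + G*t) - 1 = 2*G*t - 1 = -1 + 2*G*t)
g(C, D) = 1 + D - 2*D**2 (g(C, D) = D - (-1 + 2*D*D) = D - (-1 + 2*D**2) = D + (1 - 2*D**2) = 1 + D - 2*D**2)
s(v) = 1 + v - 2*v**2
sqrt(s(k) + d(I(-2, 11))) = sqrt((1 + 178 - 2*178**2) + 0) = sqrt((1 + 178 - 2*31684) + 0) = sqrt((1 + 178 - 63368) + 0) = sqrt(-63189 + 0) = sqrt(-63189) = 3*I*sqrt(7021)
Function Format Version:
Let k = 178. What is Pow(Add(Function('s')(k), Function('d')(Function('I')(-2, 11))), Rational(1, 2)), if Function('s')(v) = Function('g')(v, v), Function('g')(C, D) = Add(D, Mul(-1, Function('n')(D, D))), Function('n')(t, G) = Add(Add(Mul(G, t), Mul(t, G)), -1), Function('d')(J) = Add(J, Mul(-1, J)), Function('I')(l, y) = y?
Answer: Mul(3, I, Pow(7021, Rational(1, 2))) ≈ Mul(251.37, I)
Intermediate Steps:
Function('d')(J) = 0
Function('n')(t, G) = Add(-1, Mul(2, G, t)) (Function('n')(t, G) = Add(Add(Mul(G, t), Mul(G, t)), -1) = Add(Mul(2, G, t), -1) = Add(-1, Mul(2, G, t)))
Function('g')(C, D) = Add(1, D, Mul(-2, Pow(D, 2))) (Function('g')(C, D) = Add(D, Mul(-1, Add(-1, Mul(2, D, D)))) = Add(D, Mul(-1, Add(-1, Mul(2, Pow(D, 2))))) = Add(D, Add(1, Mul(-2, Pow(D, 2)))) = Add(1, D, Mul(-2, Pow(D, 2))))
Function('s')(v) = Add(1, v, Mul(-2, Pow(v, 2)))
Pow(Add(Function('s')(k), Function('d')(Function('I')(-2, 11))), Rational(1, 2)) = Pow(Add(Add(1, 178, Mul(-2, Pow(178, 2))), 0), Rational(1, 2)) = Pow(Add(Add(1, 178, Mul(-2, 31684)), 0), Rational(1, 2)) = Pow(Add(Add(1, 178, -63368), 0), Rational(1, 2)) = Pow(Add(-63189, 0), Rational(1, 2)) = Pow(-63189, Rational(1, 2)) = Mul(3, I, Pow(7021, Rational(1, 2)))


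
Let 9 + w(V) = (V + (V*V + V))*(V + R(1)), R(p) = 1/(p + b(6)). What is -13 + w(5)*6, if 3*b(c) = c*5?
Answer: 11023/11 ≈ 1002.1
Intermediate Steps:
b(c) = 5*c/3 (b(c) = (c*5)/3 = (5*c)/3 = 5*c/3)
R(p) = 1/(10 + p) (R(p) = 1/(p + (5/3)*6) = 1/(p + 10) = 1/(10 + p))
w(V) = -9 + (1/11 + V)*(V² + 2*V) (w(V) = -9 + (V + (V*V + V))*(V + 1/(10 + 1)) = -9 + (V + (V² + V))*(V + 1/11) = -9 + (V + (V + V²))*(V + 1/11) = -9 + (V² + 2*V)*(1/11 + V) = -9 + (1/11 + V)*(V² + 2*V))
-13 + w(5)*6 = -13 + (-9 + 5³ + (2/11)*5 + (23/11)*5²)*6 = -13 + (-9 + 125 + 10/11 + (23/11)*25)*6 = -13 + (-9 + 125 + 10/11 + 575/11)*6 = -13 + (1861/11)*6 = -13 + 11166/11 = 11023/11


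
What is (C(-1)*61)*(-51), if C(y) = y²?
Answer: -3111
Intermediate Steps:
(C(-1)*61)*(-51) = ((-1)²*61)*(-51) = (1*61)*(-51) = 61*(-51) = -3111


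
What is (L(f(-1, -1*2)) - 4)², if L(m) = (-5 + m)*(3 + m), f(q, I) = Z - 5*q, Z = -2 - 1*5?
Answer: 121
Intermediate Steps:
Z = -7 (Z = -2 - 5 = -7)
f(q, I) = -7 - 5*q
(L(f(-1, -1*2)) - 4)² = ((-15 + (-7 - 5*(-1))² - 2*(-7 - 5*(-1))) - 4)² = ((-15 + (-7 + 5)² - 2*(-7 + 5)) - 4)² = ((-15 + (-2)² - 2*(-2)) - 4)² = ((-15 + 4 + 4) - 4)² = (-7 - 4)² = (-11)² = 121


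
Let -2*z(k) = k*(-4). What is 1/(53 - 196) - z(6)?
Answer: -1717/143 ≈ -12.007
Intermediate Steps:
z(k) = 2*k (z(k) = -k*(-4)/2 = -(-2)*k = 2*k)
1/(53 - 196) - z(6) = 1/(53 - 196) - 2*6 = 1/(-143) - 1*12 = -1/143 - 12 = -1717/143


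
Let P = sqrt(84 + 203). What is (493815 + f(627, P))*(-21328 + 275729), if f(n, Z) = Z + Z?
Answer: 125627029815 + 508802*sqrt(287) ≈ 1.2564e+11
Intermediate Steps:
P = sqrt(287) ≈ 16.941
f(n, Z) = 2*Z
(493815 + f(627, P))*(-21328 + 275729) = (493815 + 2*sqrt(287))*(-21328 + 275729) = (493815 + 2*sqrt(287))*254401 = 125627029815 + 508802*sqrt(287)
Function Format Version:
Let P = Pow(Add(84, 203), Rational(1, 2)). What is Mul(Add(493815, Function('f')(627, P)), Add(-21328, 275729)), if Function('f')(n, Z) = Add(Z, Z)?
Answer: Add(125627029815, Mul(508802, Pow(287, Rational(1, 2)))) ≈ 1.2564e+11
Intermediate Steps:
P = Pow(287, Rational(1, 2)) ≈ 16.941
Function('f')(n, Z) = Mul(2, Z)
Mul(Add(493815, Function('f')(627, P)), Add(-21328, 275729)) = Mul(Add(493815, Mul(2, Pow(287, Rational(1, 2)))), Add(-21328, 275729)) = Mul(Add(493815, Mul(2, Pow(287, Rational(1, 2)))), 254401) = Add(125627029815, Mul(508802, Pow(287, Rational(1, 2))))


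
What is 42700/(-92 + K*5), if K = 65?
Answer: 42700/233 ≈ 183.26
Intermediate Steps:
42700/(-92 + K*5) = 42700/(-92 + 65*5) = 42700/(-92 + 325) = 42700/233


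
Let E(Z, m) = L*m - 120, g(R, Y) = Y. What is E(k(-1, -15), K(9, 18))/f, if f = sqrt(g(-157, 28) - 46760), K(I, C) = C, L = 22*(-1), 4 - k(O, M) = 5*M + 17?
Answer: 258*I*sqrt(11683)/11683 ≈ 2.3869*I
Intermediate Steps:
k(O, M) = -13 - 5*M (k(O, M) = 4 - (5*M + 17) = 4 - (17 + 5*M) = 4 + (-17 - 5*M) = -13 - 5*M)
L = -22
E(Z, m) = -120 - 22*m (E(Z, m) = -22*m - 120 = -120 - 22*m)
f = 2*I*sqrt(11683) (f = sqrt(28 - 46760) = sqrt(-46732) = 2*I*sqrt(11683) ≈ 216.18*I)
E(k(-1, -15), K(9, 18))/f = (-120 - 22*18)/((2*I*sqrt(11683))) = (-120 - 396)*(-I*sqrt(11683)/23366) = -(-258)*I*sqrt(11683)/11683 = 258*I*sqrt(11683)/11683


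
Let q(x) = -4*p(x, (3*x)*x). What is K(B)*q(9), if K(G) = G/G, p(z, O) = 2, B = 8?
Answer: -8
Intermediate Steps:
q(x) = -8 (q(x) = -4*2 = -8)
K(G) = 1
K(B)*q(9) = 1*(-8) = -8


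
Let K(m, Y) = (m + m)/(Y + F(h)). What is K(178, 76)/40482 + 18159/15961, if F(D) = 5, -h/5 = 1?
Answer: 29774902897/26168394681 ≈ 1.1378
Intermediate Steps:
h = -5 (h = -5*1 = -5)
K(m, Y) = 2*m/(5 + Y) (K(m, Y) = (m + m)/(Y + 5) = (2*m)/(5 + Y) = 2*m/(5 + Y))
K(178, 76)/40482 + 18159/15961 = (2*178/(5 + 76))/40482 + 18159/15961 = (2*178/81)*(1/40482) + 18159*(1/15961) = (2*178*(1/81))*(1/40482) + 18159/15961 = (356/81)*(1/40482) + 18159/15961 = 178/1639521 + 18159/15961 = 29774902897/26168394681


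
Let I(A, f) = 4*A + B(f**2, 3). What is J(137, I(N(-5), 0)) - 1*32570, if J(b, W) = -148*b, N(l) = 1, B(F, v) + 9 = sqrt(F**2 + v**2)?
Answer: -52846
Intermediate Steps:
B(F, v) = -9 + sqrt(F**2 + v**2)
I(A, f) = -9 + sqrt(9 + f**4) + 4*A (I(A, f) = 4*A + (-9 + sqrt((f**2)**2 + 3**2)) = 4*A + (-9 + sqrt(f**4 + 9)) = 4*A + (-9 + sqrt(9 + f**4)) = -9 + sqrt(9 + f**4) + 4*A)
J(137, I(N(-5), 0)) - 1*32570 = -148*137 - 1*32570 = -20276 - 32570 = -52846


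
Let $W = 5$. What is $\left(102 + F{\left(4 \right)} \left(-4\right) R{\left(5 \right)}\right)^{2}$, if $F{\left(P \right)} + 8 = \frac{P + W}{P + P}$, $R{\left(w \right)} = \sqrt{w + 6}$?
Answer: $\frac{74891}{4} + 5610 \sqrt{11} \approx 37329.0$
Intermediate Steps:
$R{\left(w \right)} = \sqrt{6 + w}$
$F{\left(P \right)} = -8 + \frac{5 + P}{2 P}$ ($F{\left(P \right)} = -8 + \frac{P + 5}{P + P} = -8 + \frac{5 + P}{2 P}$)
$\left(102 + F{\left(4 \right)} \left(-4\right) R{\left(5 \right)}\right)^{2} = \left(102 + \frac{5 \left(1 - 12\right)}{2 \cdot 4} \left(-4\right) \sqrt{6 + 5}\right)^{2} = \left(102 + \frac{5}{2} \cdot \frac{1}{4} \left(1 - 12\right) \left(-4\right) \sqrt{11}\right)^{2} = \left(102 + \frac{5}{2} \cdot \frac{1}{4} \left(-11\right) \left(-4\right) \sqrt{11}\right)^{2} = \left(102 + \left(- \frac{55}{8}\right) \left(-4\right) \sqrt{11}\right)^{2} = \left(102 + \frac{55 \sqrt{11}}{2}\right)^{2}$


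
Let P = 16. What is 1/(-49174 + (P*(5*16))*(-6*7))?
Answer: -1/102934 ≈ -9.7150e-6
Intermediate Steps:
1/(-49174 + (P*(5*16))*(-6*7)) = 1/(-49174 + (16*(5*16))*(-6*7)) = 1/(-49174 + (16*80)*(-42)) = 1/(-49174 + 1280*(-42)) = 1/(-49174 - 53760) = 1/(-102934) = -1/102934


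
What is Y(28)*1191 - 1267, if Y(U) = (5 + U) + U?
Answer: 71384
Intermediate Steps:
Y(U) = 5 + 2*U
Y(28)*1191 - 1267 = (5 + 2*28)*1191 - 1267 = (5 + 56)*1191 - 1267 = 61*1191 - 1267 = 72651 - 1267 = 71384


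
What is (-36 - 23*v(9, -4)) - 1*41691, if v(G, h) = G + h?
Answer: -41842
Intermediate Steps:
(-36 - 23*v(9, -4)) - 1*41691 = (-36 - 23*(9 - 4)) - 1*41691 = (-36 - 23*5) - 41691 = (-36 - 115) - 41691 = -151 - 41691 = -41842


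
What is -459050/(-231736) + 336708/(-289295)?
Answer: 27386752331/33520033060 ≈ 0.81703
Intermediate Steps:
-459050/(-231736) + 336708/(-289295) = -459050*(-1/231736) + 336708*(-1/289295) = 229525/115868 - 336708/289295 = 27386752331/33520033060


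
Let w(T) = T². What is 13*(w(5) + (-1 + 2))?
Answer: 338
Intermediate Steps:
13*(w(5) + (-1 + 2)) = 13*(5² + (-1 + 2)) = 13*(25 + 1) = 13*26 = 338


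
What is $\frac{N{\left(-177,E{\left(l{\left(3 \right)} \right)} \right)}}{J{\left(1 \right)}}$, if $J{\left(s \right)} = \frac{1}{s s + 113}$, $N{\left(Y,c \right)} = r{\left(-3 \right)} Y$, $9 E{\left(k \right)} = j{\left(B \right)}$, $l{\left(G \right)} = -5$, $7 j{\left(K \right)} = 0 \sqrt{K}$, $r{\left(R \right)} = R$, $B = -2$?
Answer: $60534$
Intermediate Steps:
$j{\left(K \right)} = 0$ ($j{\left(K \right)} = \frac{0 \sqrt{K}}{7} = \frac{1}{7} \cdot 0 = 0$)
$E{\left(k \right)} = 0$ ($E{\left(k \right)} = \frac{1}{9} \cdot 0 = 0$)
$N{\left(Y,c \right)} = - 3 Y$
$J{\left(s \right)} = \frac{1}{113 + s^{2}}$ ($J{\left(s \right)} = \frac{1}{s^{2} + 113} = \frac{1}{113 + s^{2}}$)
$\frac{N{\left(-177,E{\left(l{\left(3 \right)} \right)} \right)}}{J{\left(1 \right)}} = \frac{\left(-3\right) \left(-177\right)}{\frac{1}{113 + 1^{2}}} = \frac{531}{\frac{1}{113 + 1}} = \frac{531}{\frac{1}{114}} = 531 \frac{1}{\frac{1}{114}} = 531 \cdot 114 = 60534$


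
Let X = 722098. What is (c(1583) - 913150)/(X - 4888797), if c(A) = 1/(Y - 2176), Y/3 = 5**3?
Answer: 1644583151/7504224899 ≈ 0.21915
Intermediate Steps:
Y = 375 (Y = 3*5**3 = 3*125 = 375)
c(A) = -1/1801 (c(A) = 1/(375 - 2176) = 1/(-1801) = -1/1801)
(c(1583) - 913150)/(X - 4888797) = (-1/1801 - 913150)/(722098 - 4888797) = -1644583151/1801/(-4166699) = -1644583151/1801*(-1/4166699) = 1644583151/7504224899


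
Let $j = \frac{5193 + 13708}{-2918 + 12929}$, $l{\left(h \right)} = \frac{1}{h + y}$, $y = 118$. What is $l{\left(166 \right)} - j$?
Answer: $- \frac{75463}{40044} \approx -1.8845$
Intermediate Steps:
$l{\left(h \right)} = \frac{1}{118 + h}$ ($l{\left(h \right)} = \frac{1}{h + 118} = \frac{1}{118 + h}$)
$j = \frac{18901}{10011} \approx 1.888$
$l{\left(166 \right)} - j = \frac{1}{118 + 166} - \frac{18901}{10011} = \frac{1}{284} - \frac{18901}{10011} = - \frac{75463}{40044}$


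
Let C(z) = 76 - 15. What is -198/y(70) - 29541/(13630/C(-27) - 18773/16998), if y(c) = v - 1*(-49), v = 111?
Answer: -2473256260953/18443006960 ≈ -134.10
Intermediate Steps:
C(z) = 61
y(c) = 160 (y(c) = 111 - 1*(-49) = 111 + 49 = 160)
-198/y(70) - 29541/(13630/C(-27) - 18773/16998) = -198/160 - 29541/(13630/61 - 18773/16998) = -198*1/160 - 29541/(13630*(1/61) - 18773*1/16998) = -99/80 - 29541/(13630/61 - 18773/16998) = -99/80 - 29541/230537587/1036878 = -99/80 - 29541*1036878/230537587 = -99/80 - 30630412998/230537587 = -2473256260953/18443006960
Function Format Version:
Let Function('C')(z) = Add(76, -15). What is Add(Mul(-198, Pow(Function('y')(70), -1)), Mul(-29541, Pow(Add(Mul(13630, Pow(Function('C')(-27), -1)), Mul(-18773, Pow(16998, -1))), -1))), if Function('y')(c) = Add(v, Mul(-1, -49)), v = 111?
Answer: Rational(-2473256260953, 18443006960) ≈ -134.10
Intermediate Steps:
Function('C')(z) = 61
Function('y')(c) = 160 (Function('y')(c) = Add(111, Mul(-1, -49)) = Add(111, 49) = 160)
Add(Mul(-198, Pow(Function('y')(70), -1)), Mul(-29541, Pow(Add(Mul(13630, Pow(Function('C')(-27), -1)), Mul(-18773, Pow(16998, -1))), -1))) = Add(Mul(-198, Pow(160, -1)), Mul(-29541, Pow(Add(Mul(13630, Pow(61, -1)), Mul(-18773, Pow(16998, -1))), -1))) = Add(Mul(-198, Rational(1, 160)), Mul(-29541, Pow(Add(Mul(13630, Rational(1, 61)), Mul(-18773, Rational(1, 16998))), -1))) = Add(Rational(-99, 80), Mul(-29541, Pow(Add(Rational(13630, 61), Rational(-18773, 16998)), -1))) = Add(Rational(-99, 80), Mul(-29541, Pow(Rational(230537587, 1036878), -1))) = Add(Rational(-99, 80), Mul(-29541, Rational(1036878, 230537587))) = Add(Rational(-99, 80), Rational(-30630412998, 230537587)) = Rational(-2473256260953, 18443006960)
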